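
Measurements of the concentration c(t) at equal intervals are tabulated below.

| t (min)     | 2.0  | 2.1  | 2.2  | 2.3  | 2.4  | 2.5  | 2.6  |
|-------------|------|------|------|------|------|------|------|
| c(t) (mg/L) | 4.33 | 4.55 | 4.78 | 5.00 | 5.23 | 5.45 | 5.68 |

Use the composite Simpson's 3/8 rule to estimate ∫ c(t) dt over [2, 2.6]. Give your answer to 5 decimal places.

3.00150

h = 0.1, n = 6.
(3h/8)·[y₀ + 3y₁ + 3y₂ + 2y₃ + 3y₄ + 3y₅ + y₆] = 0.0375·(80.04) = 3.00150.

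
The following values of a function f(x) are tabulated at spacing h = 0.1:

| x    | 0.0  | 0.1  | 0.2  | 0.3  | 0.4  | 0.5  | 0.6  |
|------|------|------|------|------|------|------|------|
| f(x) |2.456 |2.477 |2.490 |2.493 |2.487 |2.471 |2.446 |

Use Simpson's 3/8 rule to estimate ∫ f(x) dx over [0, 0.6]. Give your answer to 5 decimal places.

1.48736

h = 0.1, n = 6.
(3h/8)·[y₀ + 3y₁ + 3y₂ + 2y₃ + 3y₄ + 3y₅ + y₆] = 0.0375·(39.663) = 1.48736.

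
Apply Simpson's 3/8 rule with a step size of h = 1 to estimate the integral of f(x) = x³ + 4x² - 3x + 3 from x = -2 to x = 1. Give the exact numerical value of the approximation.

h = (1 − (-2))/3 = 1.
Nodes x₀,…,x₃ = -2, -1, 0, 1.
f(x) = x³ + 4x² - 3x + 3: f₀=17, f₁=9, f₂=3, f₃=5.
(3h/8)·[f₀ + 3f₁ + 3f₂ + f₃] = 0.375·(58) = 21.75.

21.75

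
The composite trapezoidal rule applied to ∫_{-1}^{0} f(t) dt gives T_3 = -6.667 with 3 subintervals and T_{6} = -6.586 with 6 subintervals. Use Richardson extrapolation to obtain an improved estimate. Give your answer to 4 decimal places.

-6.5590

R = (4·T_{6} − T_3) / 3 = (4·(-6.586) − (-6.667))/3 = (-19.677)/3 = -6.5590.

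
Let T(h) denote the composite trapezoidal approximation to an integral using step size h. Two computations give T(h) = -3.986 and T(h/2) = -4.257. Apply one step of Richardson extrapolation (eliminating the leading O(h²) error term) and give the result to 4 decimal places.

-4.3473

R = (4·T(h/2) − T(h)) / 3 = (4·(-4.257) − (-3.986))/3 = (-13.042)/3 = -4.3473.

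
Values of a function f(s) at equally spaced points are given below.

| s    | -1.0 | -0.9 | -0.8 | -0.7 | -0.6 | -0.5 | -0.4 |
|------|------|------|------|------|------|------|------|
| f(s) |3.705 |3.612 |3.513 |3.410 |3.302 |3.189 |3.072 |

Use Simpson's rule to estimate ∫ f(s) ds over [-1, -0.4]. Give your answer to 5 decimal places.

h = 0.1, n = 6.
(h/3)·[y₀ + 4y₁ + 2y₂ + 4y₃ + 2y₄ + 4y₅ + y₆] = 0.033333·(61.251) = 2.04170.

2.04170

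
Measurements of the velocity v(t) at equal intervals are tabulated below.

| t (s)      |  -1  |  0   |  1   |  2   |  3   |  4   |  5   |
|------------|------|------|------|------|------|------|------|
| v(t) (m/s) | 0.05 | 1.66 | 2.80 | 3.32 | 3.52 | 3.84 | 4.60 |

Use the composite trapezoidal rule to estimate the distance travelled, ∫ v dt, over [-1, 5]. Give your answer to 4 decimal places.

h = 1, n = 6.
(h/2)·[y₀ + 2y₁ + 2y₂ + 2y₃ + 2y₄ + 2y₅ + y₆] = 0.5·(34.93) = 17.4650.

17.4650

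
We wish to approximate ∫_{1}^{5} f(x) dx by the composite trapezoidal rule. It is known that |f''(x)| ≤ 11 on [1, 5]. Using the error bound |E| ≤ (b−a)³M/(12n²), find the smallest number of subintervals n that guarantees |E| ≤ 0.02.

Need 704/(12n²) ≤ 0.02.
n² ≥ 704/(12·0.02) = 2933.33 ⇒ n ≥ 54.1603, so the smallest n is 55.

55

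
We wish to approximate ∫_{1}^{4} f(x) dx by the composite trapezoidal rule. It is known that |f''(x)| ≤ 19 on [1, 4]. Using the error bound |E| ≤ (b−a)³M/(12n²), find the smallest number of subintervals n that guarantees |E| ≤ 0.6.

9

Need 513/(12n²) ≤ 0.6.
n² ≥ 513/(12·0.6) = 71.25 ⇒ n ≥ 8.4410, so the smallest n is 9.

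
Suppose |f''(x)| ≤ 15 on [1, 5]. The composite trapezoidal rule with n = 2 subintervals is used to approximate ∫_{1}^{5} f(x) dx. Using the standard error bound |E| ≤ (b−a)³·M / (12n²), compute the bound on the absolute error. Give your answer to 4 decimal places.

20.0000

|E| ≤ (4)³·15 / (12·2²) = 960/48 = 20.0000.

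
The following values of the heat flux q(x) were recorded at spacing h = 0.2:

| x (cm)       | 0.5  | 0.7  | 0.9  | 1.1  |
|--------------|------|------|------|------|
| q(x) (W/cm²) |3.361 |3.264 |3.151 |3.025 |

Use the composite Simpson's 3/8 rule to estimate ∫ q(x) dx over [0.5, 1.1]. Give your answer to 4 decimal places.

1.9223

h = 0.2, n = 3.
(3h/8)·[y₀ + 3y₁ + 3y₂ + y₃] = 0.075·(25.631) = 1.9223.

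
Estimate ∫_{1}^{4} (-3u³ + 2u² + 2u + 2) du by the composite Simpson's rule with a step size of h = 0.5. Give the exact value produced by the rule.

h = (4 − 1)/6 = 0.5.
Nodes u₀,…,u₆ = 1, 1.5, 2, 2.5, 3, 3.5, 4.
f(u) = -3u³ + 2u² + 2u + 2: f₀=3, f₁=-0.625, f₂=-10, f₃=-27.375, f₄=-55, f₅=-95.125, f₆=-150.
(h/3)·[f₀ + 4f₁ + 2f₂ + 4f₃ + 2f₄ + 4f₅ + f₆] = 0.166667·(-769.5) = -128.25.

-128.25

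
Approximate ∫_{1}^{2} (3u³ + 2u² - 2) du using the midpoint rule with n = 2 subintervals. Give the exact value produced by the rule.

13.59375

h = (2 − 1)/2 = 0.5.
Midpoints m₁,…,m₂ = 1.25, 1.75.
f(m₁)=6.984375, f(m₂)=20.203125.
h·[f(m₁) + f(m₂)] = 0.5·(27.1875) = 13.59375.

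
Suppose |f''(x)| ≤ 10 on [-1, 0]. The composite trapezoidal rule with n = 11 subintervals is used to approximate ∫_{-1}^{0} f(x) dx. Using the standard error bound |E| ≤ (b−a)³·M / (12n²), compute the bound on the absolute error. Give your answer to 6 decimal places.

0.006887

|E| ≤ (1)³·10 / (12·11²) = 10/1452 = 0.006887.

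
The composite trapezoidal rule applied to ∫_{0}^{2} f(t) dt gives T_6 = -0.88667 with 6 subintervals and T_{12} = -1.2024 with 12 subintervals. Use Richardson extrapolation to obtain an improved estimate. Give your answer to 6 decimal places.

-1.307643

R = (4·T_{12} − T_6) / 3 = (4·(-1.2024) − (-0.88667))/3 = (-3.92293)/3 = -1.307643.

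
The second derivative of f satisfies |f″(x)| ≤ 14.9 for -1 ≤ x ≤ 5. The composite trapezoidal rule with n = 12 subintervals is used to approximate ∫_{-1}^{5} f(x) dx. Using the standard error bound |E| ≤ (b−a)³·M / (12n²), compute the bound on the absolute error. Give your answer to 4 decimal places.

1.8625

|E| ≤ (6)³·14.9 / (12·12²) = 3218.4/1728 = 1.8625.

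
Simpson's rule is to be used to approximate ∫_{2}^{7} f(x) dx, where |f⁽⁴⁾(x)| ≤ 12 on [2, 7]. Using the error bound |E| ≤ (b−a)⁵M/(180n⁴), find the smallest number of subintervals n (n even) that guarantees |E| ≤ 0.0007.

Need 37500/(180n⁴) ≤ 0.0007.
n⁴ ≥ 37500/(180·0.0007) = 297619 ⇒ n ≥ 23.3569, so the smallest even n is 24. (n must be even for Simpson's rule.)

24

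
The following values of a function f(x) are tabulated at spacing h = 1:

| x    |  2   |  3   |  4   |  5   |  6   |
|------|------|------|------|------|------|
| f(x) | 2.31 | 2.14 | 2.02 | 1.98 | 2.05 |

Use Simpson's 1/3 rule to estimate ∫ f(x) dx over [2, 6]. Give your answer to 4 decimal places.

h = 1, n = 4.
(h/3)·[y₀ + 4y₁ + 2y₂ + 4y₃ + y₄] = 0.333333·(24.88) = 8.2933.

8.2933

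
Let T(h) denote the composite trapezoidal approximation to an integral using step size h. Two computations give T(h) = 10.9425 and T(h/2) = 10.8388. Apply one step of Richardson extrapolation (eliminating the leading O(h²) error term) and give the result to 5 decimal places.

10.80423

R = (4·T(h/2) − T(h)) / 3 = (4·10.8388 − 10.9425)/3 = (32.4127)/3 = 10.80423.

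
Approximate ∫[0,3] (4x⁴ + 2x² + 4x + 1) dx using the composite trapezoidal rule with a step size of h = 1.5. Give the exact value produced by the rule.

h = (3 − 0)/2 = 1.5.
Nodes x₀,…,x₂ = 0, 1.5, 3.
f(x) = 4x⁴ + 2x² + 4x + 1: f₀=1, f₁=31.75, f₂=355.
(h/2)·[f₀ + 2f₁ + f₂] = 0.75·(419.5) = 314.625.

314.625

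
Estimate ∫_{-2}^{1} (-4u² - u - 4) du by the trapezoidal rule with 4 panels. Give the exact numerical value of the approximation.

-23.625

h = (1 − (-2))/4 = 0.75.
Nodes u₀,…,u₄ = -2, -1.25, -0.5, 0.25, 1.
f(u) = -4u² - u - 4: f₀=-18, f₁=-9, f₂=-4.5, f₃=-4.5, f₄=-9.
(h/2)·[f₀ + 2f₁ + 2f₂ + 2f₃ + f₄] = 0.375·(-63) = -23.625.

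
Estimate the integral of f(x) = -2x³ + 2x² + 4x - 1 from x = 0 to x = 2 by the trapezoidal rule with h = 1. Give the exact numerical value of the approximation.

h = (2 − 0)/2 = 1.
Nodes x₀,…,x₂ = 0, 1, 2.
f(x) = -2x³ + 2x² + 4x - 1: f₀=-1, f₁=3, f₂=-1.
(h/2)·[f₀ + 2f₁ + f₂] = 0.5·(4) = 2.

2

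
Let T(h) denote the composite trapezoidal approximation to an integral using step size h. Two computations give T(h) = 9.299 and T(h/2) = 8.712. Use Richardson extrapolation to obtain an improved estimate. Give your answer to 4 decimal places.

8.5163

R = (4·T(h/2) − T(h)) / 3 = (4·8.712 − 9.299)/3 = (25.549)/3 = 8.5163.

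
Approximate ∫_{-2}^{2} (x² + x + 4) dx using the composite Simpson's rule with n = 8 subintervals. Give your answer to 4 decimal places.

21.3333

h = (2 − (-2))/8 = 0.5.
Nodes x₀,…,x₈ = -2, -1.5, -1, -0.5, 0, 0.5, 1, 1.5, 2.
f(x) = x² + x + 4: f₀=6, f₁=4.75, f₂=4, f₃=3.75, f₄=4, f₅=4.75, f₆=6, f₇=7.75, f₈=10.
(h/3)·[f₀ + 4f₁ + 2f₂ + 4f₃ + 2f₄ + 4f₅ + 2f₆ + 4f₇ + f₈] = 0.166667·(128) = 21.3333.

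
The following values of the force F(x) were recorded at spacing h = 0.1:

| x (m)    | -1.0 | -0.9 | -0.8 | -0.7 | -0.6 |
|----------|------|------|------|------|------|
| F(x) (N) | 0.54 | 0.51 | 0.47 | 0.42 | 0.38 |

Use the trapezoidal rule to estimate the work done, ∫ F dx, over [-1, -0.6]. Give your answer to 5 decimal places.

0.18600

h = 0.1, n = 4.
(h/2)·[y₀ + 2y₁ + 2y₂ + 2y₃ + y₄] = 0.05·(3.72) = 0.18600.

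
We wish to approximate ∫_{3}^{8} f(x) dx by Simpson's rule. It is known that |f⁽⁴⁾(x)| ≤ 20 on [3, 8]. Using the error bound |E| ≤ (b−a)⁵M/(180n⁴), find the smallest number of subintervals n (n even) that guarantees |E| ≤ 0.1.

Need 62500/(180n⁴) ≤ 0.1.
n⁴ ≥ 62500/(180·0.1) = 3472.22 ⇒ n ≥ 7.6763, so the smallest even n is 8. (n must be even for Simpson's rule.)

8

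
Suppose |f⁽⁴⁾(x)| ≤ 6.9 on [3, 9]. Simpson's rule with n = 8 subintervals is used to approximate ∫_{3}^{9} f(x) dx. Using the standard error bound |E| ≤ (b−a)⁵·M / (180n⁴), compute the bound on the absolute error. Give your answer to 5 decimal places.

|E| ≤ (6)⁵·6.9 / (180·8⁴) = 53654.4/737280 = 0.07277.

0.07277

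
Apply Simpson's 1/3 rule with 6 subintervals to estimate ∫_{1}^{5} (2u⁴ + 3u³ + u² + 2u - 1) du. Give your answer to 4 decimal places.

1779.1440

h = (5 − 1)/6 = 0.666667.
Nodes u₀,…,u₆ = 1, 1.666667, 2.333333, 3, 3.666667, 4.333333, 5.
f(u) = 2u⁴ + 3u³ + u² + 2u - 1: f₀=7, f₁=34.432099, f₂=106.506173, f₃=257, f₄=529.172840, f₅=975.765432, f₆=1659.
(h/3)·[f₀ + 4f₁ + 2f₂ + 4f₃ + 2f₄ + 4f₅ + f₆] = 0.222222·(8006.148148) = 1779.1440.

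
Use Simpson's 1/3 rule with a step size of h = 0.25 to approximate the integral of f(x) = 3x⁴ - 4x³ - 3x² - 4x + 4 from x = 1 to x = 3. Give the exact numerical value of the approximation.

h = (3 − 1)/8 = 0.25.
Nodes x₀,…,x₈ = 1, 1.25, 1.5, 1.75, 2, 2.25, 2.5, 2.75, 3.
f(x) = 3x⁴ - 4x³ - 3x² - 4x + 4: f₀=-4, f₁=-6.17578125, f₂=-7.0625, f₃=-5.48828125, f₄=0, f₅=11.13671875, f₆=29.9375, f₇=58.69921875, f₈=100.
(h/3)·[f₀ + 4f₁ + 2f₂ + 4f₃ + 2f₄ + 4f₅ + 2f₆ + 4f₇ + f₈] = 0.083333·(374.4375) = 31.203125.

31.203125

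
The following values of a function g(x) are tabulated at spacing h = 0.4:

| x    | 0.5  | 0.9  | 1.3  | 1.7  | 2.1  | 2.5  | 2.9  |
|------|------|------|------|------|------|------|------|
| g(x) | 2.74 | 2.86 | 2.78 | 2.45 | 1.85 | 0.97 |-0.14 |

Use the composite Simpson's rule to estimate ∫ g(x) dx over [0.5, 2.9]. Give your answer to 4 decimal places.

4.9307

h = 0.4, n = 6.
(h/3)·[y₀ + 4y₁ + 2y₂ + 4y₃ + 2y₄ + 4y₅ + y₆] = 0.133333·(36.98) = 4.9307.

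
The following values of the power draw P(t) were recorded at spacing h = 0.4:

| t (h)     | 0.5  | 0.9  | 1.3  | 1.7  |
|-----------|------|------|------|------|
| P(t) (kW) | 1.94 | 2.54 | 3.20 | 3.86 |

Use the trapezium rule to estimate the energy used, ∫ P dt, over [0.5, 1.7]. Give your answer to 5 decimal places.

h = 0.4, n = 3.
(h/2)·[y₀ + 2y₁ + 2y₂ + y₃] = 0.2·(17.28) = 3.45600.

3.45600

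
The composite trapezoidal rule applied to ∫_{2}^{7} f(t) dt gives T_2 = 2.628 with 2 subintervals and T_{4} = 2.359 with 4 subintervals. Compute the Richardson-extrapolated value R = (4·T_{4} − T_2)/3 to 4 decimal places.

2.2693

R = (4·T_{4} − T_2) / 3 = (4·2.359 − 2.628)/3 = (6.808)/3 = 2.2693.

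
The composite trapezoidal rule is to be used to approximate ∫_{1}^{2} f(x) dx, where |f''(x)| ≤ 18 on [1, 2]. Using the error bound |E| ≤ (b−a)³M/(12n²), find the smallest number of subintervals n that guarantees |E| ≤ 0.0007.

47

Need 18/(12n²) ≤ 0.0007.
n² ≥ 18/(12·0.0007) = 2142.86 ⇒ n ≥ 46.2910, so the smallest n is 47.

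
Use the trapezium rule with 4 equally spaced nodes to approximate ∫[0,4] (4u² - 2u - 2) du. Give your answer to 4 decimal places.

66.0741

h = (4 − 0)/3 = 1.333333.
Nodes u₀,…,u₃ = 0, 1.333333, 2.666667, 4.
f(u) = 4u² - 2u - 2: f₀=-2, f₁=2.444444, f₂=21.111111, f₃=54.
(h/2)·[f₀ + 2f₁ + 2f₂ + f₃] = 0.666667·(99.111111) = 66.0741.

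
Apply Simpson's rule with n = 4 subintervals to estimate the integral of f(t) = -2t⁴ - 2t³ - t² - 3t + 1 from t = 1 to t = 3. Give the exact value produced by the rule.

h = (3 − 1)/4 = 0.5.
Nodes t₀,…,t₄ = 1, 1.5, 2, 2.5, 3.
f(t) = -2t⁴ - 2t³ - t² - 3t + 1: f₀=-7, f₁=-22.625, f₂=-57, f₃=-122.125, f₄=-233.
(h/3)·[f₀ + 4f₁ + 2f₂ + 4f₃ + f₄] = 0.166667·(-933) = -155.5.

-155.5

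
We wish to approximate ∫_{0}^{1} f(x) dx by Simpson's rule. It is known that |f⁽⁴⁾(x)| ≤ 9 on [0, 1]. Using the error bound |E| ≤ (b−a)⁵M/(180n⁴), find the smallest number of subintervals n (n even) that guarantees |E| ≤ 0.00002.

8

Need 9/(180n⁴) ≤ 0.00002.
n⁴ ≥ 9/(180·0.00002) = 2500 ⇒ n ≥ 7.0711, so the smallest even n is 8. (n must be even for Simpson's rule.)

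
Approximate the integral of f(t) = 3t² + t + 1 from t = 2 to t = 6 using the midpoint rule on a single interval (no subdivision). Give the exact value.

M = (b−a)·f(4) = 4·(53) = 212.

212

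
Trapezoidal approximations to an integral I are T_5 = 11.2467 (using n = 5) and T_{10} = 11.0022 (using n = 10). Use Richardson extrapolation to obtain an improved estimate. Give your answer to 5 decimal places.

R = (4·T_{10} − T_5) / 3 = (4·11.0022 − 11.2467)/3 = (32.7621)/3 = 10.92070.

10.92070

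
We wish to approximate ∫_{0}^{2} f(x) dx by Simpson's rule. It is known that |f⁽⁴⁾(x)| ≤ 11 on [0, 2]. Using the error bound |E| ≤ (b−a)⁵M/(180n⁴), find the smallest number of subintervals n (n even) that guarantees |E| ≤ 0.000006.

24

Need 352/(180n⁴) ≤ 0.000006.
n⁴ ≥ 352/(180·0.000006) = 325926 ⇒ n ≥ 23.8935, so the smallest even n is 24. (n must be even for Simpson's rule.)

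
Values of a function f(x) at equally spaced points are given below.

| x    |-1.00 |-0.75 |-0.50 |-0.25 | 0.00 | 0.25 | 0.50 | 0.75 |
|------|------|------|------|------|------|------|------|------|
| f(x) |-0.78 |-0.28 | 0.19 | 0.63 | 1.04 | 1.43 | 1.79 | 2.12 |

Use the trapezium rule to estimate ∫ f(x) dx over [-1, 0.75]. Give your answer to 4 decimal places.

1.3675

h = 0.25, n = 7.
(h/2)·[y₀ + 2y₁ + 2y₂ + 2y₃ + 2y₄ + 2y₅ + 2y₆ + y₇] = 0.125·(10.94) = 1.3675.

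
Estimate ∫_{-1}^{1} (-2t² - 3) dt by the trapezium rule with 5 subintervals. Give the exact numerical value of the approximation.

-7.44

h = (1 − (-1))/5 = 0.4.
Nodes t₀,…,t₅ = -1, -0.6, -0.2, 0.2, 0.6, 1.
f(t) = -2t² - 3: f₀=-5, f₁=-3.72, f₂=-3.08, f₃=-3.08, f₄=-3.72, f₅=-5.
(h/2)·[f₀ + 2f₁ + 2f₂ + 2f₃ + 2f₄ + f₅] = 0.2·(-37.2) = -7.44.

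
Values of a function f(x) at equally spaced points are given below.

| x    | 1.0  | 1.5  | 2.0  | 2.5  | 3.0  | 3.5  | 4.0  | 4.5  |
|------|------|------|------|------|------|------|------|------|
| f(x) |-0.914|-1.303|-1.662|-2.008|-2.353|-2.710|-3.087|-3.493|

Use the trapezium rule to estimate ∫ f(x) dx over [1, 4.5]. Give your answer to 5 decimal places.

h = 0.5, n = 7.
(h/2)·[y₀ + 2y₁ + 2y₂ + 2y₃ + 2y₄ + 2y₅ + 2y₆ + y₇] = 0.25·(-30.653) = -7.66325.

-7.66325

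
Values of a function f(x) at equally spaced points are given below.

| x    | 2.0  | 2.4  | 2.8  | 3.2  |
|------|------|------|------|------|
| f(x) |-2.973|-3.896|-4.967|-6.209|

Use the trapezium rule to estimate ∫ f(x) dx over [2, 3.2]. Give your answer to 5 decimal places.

h = 0.4, n = 3.
(h/2)·[y₀ + 2y₁ + 2y₂ + y₃] = 0.2·(-26.908) = -5.38160.

-5.38160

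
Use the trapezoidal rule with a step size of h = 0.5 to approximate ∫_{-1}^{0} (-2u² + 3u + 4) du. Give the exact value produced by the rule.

h = (0 − (-1))/2 = 0.5.
Nodes u₀,…,u₂ = -1, -0.5, 0.
f(u) = -2u² + 3u + 4: f₀=-1, f₁=2, f₂=4.
(h/2)·[f₀ + 2f₁ + f₂] = 0.25·(7) = 1.75.

1.75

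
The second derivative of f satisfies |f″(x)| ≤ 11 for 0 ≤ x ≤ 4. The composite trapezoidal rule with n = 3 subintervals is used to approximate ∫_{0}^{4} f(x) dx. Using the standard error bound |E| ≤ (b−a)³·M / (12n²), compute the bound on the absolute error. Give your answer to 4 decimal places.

6.5185

|E| ≤ (4)³·11 / (12·3²) = 704/108 = 6.5185.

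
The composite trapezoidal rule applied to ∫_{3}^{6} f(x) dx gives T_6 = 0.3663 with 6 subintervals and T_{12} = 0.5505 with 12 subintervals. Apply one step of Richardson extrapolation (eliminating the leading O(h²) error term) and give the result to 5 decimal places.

0.61190

R = (4·T_{12} − T_6) / 3 = (4·0.5505 − 0.3663)/3 = (1.8357)/3 = 0.61190.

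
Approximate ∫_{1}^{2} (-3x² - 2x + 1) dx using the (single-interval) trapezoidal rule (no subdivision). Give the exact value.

-9.5

T = (b−a)/2 · [f(1) + f(2)] = 0.5·[(-4) + (-15)] = -9.5.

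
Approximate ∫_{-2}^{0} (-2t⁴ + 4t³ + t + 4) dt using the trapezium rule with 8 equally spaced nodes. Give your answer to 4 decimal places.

-23.5610

h = (0 − (-2))/7 = 0.285714.
Nodes t₀,…,t₇ = -2, -1.714286, -1.428571, -1.142857, -0.857143, -0.571429, -0.285714, 0.
f(t) = -2t⁴ + 4t³ + t + 4: f₀=-62, f₁=-35.138692, f₂=-17.420242, f₃=-6.525614, f₄=-0.455643, f₅=2.468971, f₆=3.607663, f₇=4.
(h/2)·[f₀ + 2f₁ + 2f₂ + 2f₃ + 2f₄ + 2f₅ + 2f₆ + f₇] = 0.142857·(-164.927114) = -23.5610.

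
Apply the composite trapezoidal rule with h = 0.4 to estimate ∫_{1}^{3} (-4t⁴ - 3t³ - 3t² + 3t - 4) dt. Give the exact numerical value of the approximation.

h = (3 − 1)/5 = 0.4.
Nodes t₀,…,t₅ = 1, 1.4, 1.8, 2.2, 2.6, 3.
f(t) = -4t⁴ - 3t³ - 3t² + 3t - 4: f₀=-11, f₁=-29.2784, f₂=-67.8064, f₃=-137.5664, f₄=-251.9984, f₅=-427.
(h/2)·[f₀ + 2f₁ + 2f₂ + 2f₃ + 2f₄ + f₅] = 0.2·(-1411.2992) = -282.25984.

-282.25984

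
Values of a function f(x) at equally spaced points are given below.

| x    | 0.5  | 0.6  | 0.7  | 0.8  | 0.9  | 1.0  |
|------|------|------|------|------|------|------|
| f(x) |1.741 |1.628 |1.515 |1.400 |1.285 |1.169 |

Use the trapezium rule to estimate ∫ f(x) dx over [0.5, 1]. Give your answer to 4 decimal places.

h = 0.1, n = 5.
(h/2)·[y₀ + 2y₁ + 2y₂ + 2y₃ + 2y₄ + y₅] = 0.05·(14.566) = 0.7283.

0.7283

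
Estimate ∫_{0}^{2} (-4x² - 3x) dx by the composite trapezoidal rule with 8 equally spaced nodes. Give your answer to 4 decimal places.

-16.7755

h = (2 − 0)/7 = 0.285714.
Nodes x₀,…,x₇ = 0, 0.285714, 0.571429, 0.857143, 1.142857, 1.428571, 1.714286, 2.
f(x) = -4x² - 3x: f₀=0, f₁=-1.183673, f₂=-3.020408, f₃=-5.510204, f₄=-8.653061, f₅=-12.448980, f₆=-16.897959, f₇=-22.
(h/2)·[f₀ + 2f₁ + 2f₂ + 2f₃ + 2f₄ + 2f₅ + 2f₆ + f₇] = 0.142857·(-117.428571) = -16.7755.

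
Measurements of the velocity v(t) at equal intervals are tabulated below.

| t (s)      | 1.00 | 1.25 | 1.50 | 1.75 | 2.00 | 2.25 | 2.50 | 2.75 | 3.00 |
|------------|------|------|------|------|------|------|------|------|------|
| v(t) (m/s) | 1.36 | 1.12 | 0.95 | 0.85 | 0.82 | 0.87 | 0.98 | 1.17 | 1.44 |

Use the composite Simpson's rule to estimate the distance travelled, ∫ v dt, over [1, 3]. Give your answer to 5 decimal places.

2.02833

h = 0.25, n = 8.
(h/3)·[y₀ + 4y₁ + 2y₂ + 4y₃ + 2y₄ + 4y₅ + 2y₆ + 4y₇ + y₈] = 0.083333·(24.34) = 2.02833.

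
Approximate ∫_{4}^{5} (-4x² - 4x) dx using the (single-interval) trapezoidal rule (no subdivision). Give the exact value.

T = (b−a)/2 · [f(4) + f(5)] = 0.5·[(-80) + (-120)] = -100.

-100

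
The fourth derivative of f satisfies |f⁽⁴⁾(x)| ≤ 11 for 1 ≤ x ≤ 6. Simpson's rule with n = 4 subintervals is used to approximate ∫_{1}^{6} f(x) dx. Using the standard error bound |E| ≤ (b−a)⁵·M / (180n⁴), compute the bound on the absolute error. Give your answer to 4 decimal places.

|E| ≤ (5)⁵·11 / (180·4⁴) = 34375/46080 = 0.7460.

0.7460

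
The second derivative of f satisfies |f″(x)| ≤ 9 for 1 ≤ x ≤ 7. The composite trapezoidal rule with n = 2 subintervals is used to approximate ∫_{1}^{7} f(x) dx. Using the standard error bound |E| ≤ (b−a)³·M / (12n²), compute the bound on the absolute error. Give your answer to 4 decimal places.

40.5000

|E| ≤ (6)³·9 / (12·2²) = 1944/48 = 40.5000.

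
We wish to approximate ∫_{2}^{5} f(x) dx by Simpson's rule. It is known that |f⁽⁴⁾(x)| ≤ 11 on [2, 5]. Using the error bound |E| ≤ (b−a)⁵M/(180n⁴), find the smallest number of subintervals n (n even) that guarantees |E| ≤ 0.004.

Need 2673/(180n⁴) ≤ 0.004.
n⁴ ≥ 2673/(180·0.004) = 3712.5 ⇒ n ≥ 7.8058, so the smallest even n is 8. (n must be even for Simpson's rule.)

8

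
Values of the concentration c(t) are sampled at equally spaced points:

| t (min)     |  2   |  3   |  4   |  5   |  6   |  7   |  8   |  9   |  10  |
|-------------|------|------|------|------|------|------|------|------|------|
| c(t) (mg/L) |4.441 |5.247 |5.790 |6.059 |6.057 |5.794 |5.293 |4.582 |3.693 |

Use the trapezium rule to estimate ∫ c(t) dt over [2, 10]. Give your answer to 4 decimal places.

h = 1, n = 8.
(h/2)·[y₀ + 2y₁ + 2y₂ + 2y₃ + 2y₄ + 2y₅ + 2y₆ + 2y₇ + y₈] = 0.5·(85.778) = 42.8890.

42.8890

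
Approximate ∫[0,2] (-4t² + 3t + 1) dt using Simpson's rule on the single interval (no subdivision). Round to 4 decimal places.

-2.6667

S = (b−a)/6 · [f(0) + 4f(1) + f(2)] = 0.333333·[1 + 4·0 + (-9)] = -2.6667.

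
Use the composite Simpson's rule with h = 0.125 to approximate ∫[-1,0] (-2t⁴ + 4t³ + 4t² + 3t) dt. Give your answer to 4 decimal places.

-1.5667

h = (0 − (-1))/8 = 0.125.
Nodes t₀,…,t₈ = -1, -0.875, -0.75, -0.625, -0.5, -0.375, -0.25, -0.125, 0.
f(t) = -2t⁴ + 4t³ + 4t² + 3t: f₀=-5, f₁=-3.41455078125, f₂=-2.3203125, f₃=-1.59423828125, f₄=-1.125, f₅=-0.81298828125, f₆=-0.5703125, f₇=-0.32080078125, f₈=0.
(h/3)·[f₀ + 4f₁ + 2f₂ + 4f₃ + 2f₄ + 4f₅ + 2f₆ + 4f₇ + f₈] = 0.041667·(-37.6015625) = -1.5667.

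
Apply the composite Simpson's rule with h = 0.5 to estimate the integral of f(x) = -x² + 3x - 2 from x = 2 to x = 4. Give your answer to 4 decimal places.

h = (4 − 2)/4 = 0.5.
Nodes x₀,…,x₄ = 2, 2.5, 3, 3.5, 4.
f(x) = -x² + 3x - 2: f₀=0, f₁=-0.75, f₂=-2, f₃=-3.75, f₄=-6.
(h/3)·[f₀ + 4f₁ + 2f₂ + 4f₃ + f₄] = 0.166667·(-28) = -4.6667.

-4.6667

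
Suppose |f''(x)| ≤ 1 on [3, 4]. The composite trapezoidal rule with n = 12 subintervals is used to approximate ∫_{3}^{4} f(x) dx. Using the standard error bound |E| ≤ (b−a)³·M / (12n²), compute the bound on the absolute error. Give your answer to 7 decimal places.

0.0005787

|E| ≤ (1)³·1 / (12·12²) = 1/1728 = 0.0005787.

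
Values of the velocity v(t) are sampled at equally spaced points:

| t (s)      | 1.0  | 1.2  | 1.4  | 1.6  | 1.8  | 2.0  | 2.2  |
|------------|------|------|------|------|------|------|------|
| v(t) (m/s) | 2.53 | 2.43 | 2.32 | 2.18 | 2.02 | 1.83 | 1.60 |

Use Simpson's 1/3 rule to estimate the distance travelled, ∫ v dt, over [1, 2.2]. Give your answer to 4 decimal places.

h = 0.2, n = 6.
(h/3)·[y₀ + 4y₁ + 2y₂ + 4y₃ + 2y₄ + 4y₅ + y₆] = 0.066667·(38.57) = 2.5713.

2.5713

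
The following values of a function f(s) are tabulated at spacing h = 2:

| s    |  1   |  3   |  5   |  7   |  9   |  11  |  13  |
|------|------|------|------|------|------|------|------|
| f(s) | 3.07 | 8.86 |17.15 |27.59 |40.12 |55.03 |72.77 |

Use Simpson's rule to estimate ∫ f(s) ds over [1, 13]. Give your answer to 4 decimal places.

h = 2, n = 6.
(h/3)·[y₀ + 4y₁ + 2y₂ + 4y₃ + 2y₄ + 4y₅ + y₆] = 0.666667·(556.30) = 370.8667.

370.8667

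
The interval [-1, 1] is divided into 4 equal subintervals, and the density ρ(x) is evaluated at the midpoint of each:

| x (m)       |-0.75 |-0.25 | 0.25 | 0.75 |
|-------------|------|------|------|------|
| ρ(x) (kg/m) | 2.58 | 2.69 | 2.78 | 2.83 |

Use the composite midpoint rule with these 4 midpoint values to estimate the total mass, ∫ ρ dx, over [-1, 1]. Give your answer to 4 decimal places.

h = 0.5, n = 4.
h·[y(m₁) + y(m₂) + y(m₃) + y(m₄)] = 0.5·(10.88) = 5.4400.

5.4400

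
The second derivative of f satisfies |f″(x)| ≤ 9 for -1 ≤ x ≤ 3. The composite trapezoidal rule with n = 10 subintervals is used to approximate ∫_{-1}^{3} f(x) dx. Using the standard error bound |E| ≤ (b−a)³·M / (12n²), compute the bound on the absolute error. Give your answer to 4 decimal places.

0.4800

|E| ≤ (4)³·9 / (12·10²) = 576/1200 = 0.4800.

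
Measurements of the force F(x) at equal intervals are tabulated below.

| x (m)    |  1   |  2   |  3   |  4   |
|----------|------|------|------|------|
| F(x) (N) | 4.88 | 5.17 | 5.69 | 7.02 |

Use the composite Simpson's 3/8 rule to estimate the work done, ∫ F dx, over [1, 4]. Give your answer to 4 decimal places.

h = 1, n = 3.
(3h/8)·[y₀ + 3y₁ + 3y₂ + y₃] = 0.375·(44.48) = 16.6800.

16.6800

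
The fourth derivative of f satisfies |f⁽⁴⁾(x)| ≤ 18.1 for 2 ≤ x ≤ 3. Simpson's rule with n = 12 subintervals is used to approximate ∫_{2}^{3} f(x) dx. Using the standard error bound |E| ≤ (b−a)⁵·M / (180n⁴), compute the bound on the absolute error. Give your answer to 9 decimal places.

0.000004849

|E| ≤ (1)⁵·18.1 / (180·12⁴) = 18.1/3732480 = 0.000004849.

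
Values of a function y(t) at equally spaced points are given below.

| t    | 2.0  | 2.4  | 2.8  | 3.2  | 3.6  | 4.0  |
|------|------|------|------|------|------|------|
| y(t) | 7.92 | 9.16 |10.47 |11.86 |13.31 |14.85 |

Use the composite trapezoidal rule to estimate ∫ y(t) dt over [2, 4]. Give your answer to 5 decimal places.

22.47400

h = 0.4, n = 5.
(h/2)·[y₀ + 2y₁ + 2y₂ + 2y₃ + 2y₄ + y₅] = 0.2·(112.37) = 22.47400.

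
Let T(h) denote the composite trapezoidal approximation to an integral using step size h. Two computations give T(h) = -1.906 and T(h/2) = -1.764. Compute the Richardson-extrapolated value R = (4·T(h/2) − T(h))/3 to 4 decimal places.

R = (4·T(h/2) − T(h)) / 3 = (4·(-1.764) − (-1.906))/3 = (-5.150)/3 = -1.7167.

-1.7167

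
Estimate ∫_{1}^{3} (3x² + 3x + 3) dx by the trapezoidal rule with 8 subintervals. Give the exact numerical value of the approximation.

44.0625

h = (3 − 1)/8 = 0.25.
Nodes x₀,…,x₈ = 1, 1.25, 1.5, 1.75, 2, 2.25, 2.5, 2.75, 3.
f(x) = 3x² + 3x + 3: f₀=9, f₁=11.4375, f₂=14.25, f₃=17.4375, f₄=21, f₅=24.9375, f₆=29.25, f₇=33.9375, f₈=39.
(h/2)·[f₀ + 2f₁ + 2f₂ + 2f₃ + 2f₄ + 2f₅ + 2f₆ + 2f₇ + f₈] = 0.125·(352.5) = 44.0625.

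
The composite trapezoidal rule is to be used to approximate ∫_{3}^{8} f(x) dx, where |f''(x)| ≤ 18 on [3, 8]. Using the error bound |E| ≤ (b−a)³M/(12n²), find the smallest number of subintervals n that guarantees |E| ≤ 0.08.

Need 2250/(12n²) ≤ 0.08.
n² ≥ 2250/(12·0.08) = 2343.75 ⇒ n ≥ 48.4123, so the smallest n is 49.

49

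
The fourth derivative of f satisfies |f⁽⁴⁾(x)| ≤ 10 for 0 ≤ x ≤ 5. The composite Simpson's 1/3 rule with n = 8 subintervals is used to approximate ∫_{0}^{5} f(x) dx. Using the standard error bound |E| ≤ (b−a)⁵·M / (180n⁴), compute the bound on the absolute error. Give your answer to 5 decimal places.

|E| ≤ (5)⁵·10 / (180·8⁴) = 31250/737280 = 0.04239.

0.04239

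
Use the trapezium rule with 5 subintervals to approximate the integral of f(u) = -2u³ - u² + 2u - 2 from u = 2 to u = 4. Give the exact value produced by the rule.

h = (4 − 2)/5 = 0.4.
Nodes u₀,…,u₅ = 2, 2.4, 2.8, 3.2, 3.6, 4.
f(u) = -2u³ - u² + 2u - 2: f₀=-18, f₁=-30.608, f₂=-48.144, f₃=-71.376, f₄=-101.072, f₅=-138.
(h/2)·[f₀ + 2f₁ + 2f₂ + 2f₃ + 2f₄ + f₅] = 0.2·(-658.4) = -131.68.

-131.68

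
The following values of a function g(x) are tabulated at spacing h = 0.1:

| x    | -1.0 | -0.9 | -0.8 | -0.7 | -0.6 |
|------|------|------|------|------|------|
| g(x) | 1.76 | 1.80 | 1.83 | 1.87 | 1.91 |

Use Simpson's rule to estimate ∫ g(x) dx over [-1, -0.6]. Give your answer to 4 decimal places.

0.7337

h = 0.1, n = 4.
(h/3)·[y₀ + 4y₁ + 2y₂ + 4y₃ + y₄] = 0.033333·(22.01) = 0.7337.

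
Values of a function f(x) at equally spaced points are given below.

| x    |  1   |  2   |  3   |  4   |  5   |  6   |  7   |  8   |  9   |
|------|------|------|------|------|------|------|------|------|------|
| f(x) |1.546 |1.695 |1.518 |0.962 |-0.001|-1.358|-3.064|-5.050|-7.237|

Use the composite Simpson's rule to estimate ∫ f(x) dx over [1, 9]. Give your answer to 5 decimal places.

h = 1, n = 8.
(h/3)·[y₀ + 4y₁ + 2y₂ + 4y₃ + 2y₄ + 4y₅ + 2y₆ + 4y₇ + y₈] = 0.333333·(-23.789) = -7.92967.

-7.92967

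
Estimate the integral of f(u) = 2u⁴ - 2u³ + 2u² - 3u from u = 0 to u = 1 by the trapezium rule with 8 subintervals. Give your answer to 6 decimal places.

-0.925537

h = (1 − 0)/8 = 0.125.
Nodes u₀,…,u₈ = 0, 0.125, 0.25, 0.375, 0.5, 0.625, 0.75, 0.875, 1.
f(u) = 2u⁴ - 2u³ + 2u² - 3u: f₀=0, f₁=-0.34716796875, f₂=-0.6484375, f₃=-0.90966796875, f₄=-1.125, f₅=-1.27685546875, f₆=-1.3359375, f₇=-1.26123046875, f₈=-1.
(h/2)·[f₀ + 2f₁ + 2f₂ + 2f₃ + 2f₄ + 2f₅ + 2f₆ + 2f₇ + f₈] = 0.0625·(-14.80859375) = -0.925537.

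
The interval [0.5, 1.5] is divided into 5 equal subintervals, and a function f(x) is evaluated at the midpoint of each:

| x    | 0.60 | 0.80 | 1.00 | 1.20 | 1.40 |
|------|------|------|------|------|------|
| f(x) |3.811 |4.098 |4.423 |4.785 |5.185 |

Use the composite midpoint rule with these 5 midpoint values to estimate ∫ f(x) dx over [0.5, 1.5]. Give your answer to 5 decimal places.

h = 0.2, n = 5.
h·[y(m₁) + y(m₂) + y(m₃) + y(m₄) + y(m₅)] = 0.2·(22.302) = 4.46040.

4.46040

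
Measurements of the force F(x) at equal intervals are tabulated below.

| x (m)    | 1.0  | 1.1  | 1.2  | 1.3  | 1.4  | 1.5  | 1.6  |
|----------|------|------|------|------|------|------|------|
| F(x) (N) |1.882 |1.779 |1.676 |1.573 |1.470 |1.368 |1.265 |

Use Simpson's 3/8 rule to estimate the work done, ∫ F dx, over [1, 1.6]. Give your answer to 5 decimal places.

0.94395

h = 0.1, n = 6.
(3h/8)·[y₀ + 3y₁ + 3y₂ + 2y₃ + 3y₄ + 3y₅ + y₆] = 0.0375·(25.172) = 0.94395.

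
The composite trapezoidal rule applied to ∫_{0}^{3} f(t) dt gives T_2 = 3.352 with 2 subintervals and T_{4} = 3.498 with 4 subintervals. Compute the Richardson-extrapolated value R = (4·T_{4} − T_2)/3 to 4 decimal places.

R = (4·T_{4} − T_2) / 3 = (4·3.498 − 3.352)/3 = (10.640)/3 = 3.5467.

3.5467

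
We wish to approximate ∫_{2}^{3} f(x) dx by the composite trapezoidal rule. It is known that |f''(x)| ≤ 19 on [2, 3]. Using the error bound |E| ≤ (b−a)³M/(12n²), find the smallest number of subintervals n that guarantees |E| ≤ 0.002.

29

Need 19/(12n²) ≤ 0.002.
n² ≥ 19/(12·0.002) = 791.667 ⇒ n ≥ 28.1366, so the smallest n is 29.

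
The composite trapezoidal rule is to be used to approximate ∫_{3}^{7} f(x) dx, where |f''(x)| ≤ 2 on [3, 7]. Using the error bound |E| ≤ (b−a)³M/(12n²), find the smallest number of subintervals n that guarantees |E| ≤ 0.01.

Need 128/(12n²) ≤ 0.01.
n² ≥ 128/(12·0.01) = 1066.67 ⇒ n ≥ 32.6599, so the smallest n is 33.

33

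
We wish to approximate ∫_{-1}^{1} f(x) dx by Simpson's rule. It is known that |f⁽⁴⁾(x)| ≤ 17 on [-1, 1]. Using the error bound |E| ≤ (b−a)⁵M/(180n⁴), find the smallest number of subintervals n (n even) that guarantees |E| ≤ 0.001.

Need 544/(180n⁴) ≤ 0.001.
n⁴ ≥ 544/(180·0.001) = 3022.22 ⇒ n ≥ 7.4145, so the smallest even n is 8. (n must be even for Simpson's rule.)

8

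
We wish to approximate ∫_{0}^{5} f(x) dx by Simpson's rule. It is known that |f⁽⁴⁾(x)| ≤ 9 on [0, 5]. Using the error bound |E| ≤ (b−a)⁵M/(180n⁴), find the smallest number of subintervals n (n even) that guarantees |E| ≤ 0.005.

14

Need 28125/(180n⁴) ≤ 0.005.
n⁴ ≥ 28125/(180·0.005) = 31250 ⇒ n ≥ 13.2957, so the smallest even n is 14. (n must be even for Simpson's rule.)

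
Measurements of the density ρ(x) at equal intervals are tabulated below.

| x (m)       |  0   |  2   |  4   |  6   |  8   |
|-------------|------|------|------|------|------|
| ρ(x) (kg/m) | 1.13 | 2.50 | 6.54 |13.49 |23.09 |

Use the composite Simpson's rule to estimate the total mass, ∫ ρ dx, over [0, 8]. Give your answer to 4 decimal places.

67.5067

h = 2, n = 4.
(h/3)·[y₀ + 4y₁ + 2y₂ + 4y₃ + y₄] = 0.666667·(101.26) = 67.5067.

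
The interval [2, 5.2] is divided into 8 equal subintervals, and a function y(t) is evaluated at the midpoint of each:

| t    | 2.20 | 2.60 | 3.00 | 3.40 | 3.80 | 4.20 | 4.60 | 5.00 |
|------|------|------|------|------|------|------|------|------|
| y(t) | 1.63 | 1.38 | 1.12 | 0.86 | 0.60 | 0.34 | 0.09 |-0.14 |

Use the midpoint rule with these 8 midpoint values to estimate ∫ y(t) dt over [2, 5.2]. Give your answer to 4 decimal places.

h = 0.4, n = 8.
h·[y(m₁) + y(m₂) + y(m₃) + y(m₄) + y(m₅) + y(m₆) + y(m₇) + y(m₈)] = 0.4·(5.88) = 2.3520.

2.3520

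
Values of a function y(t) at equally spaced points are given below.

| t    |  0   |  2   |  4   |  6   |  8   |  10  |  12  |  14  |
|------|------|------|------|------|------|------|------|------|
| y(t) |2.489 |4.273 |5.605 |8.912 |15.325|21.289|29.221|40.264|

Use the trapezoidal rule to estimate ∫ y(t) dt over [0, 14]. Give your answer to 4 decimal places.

212.0030

h = 2, n = 7.
(h/2)·[y₀ + 2y₁ + 2y₂ + 2y₃ + 2y₄ + 2y₅ + 2y₆ + y₇] = 1·(212.003) = 212.0030.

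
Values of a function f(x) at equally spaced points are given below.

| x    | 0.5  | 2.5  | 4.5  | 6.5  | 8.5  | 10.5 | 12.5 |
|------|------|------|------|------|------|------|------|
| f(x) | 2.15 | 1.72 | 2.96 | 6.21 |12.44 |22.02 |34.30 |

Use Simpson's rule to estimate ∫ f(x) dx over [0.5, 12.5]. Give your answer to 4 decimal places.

124.7000

h = 2, n = 6.
(h/3)·[y₀ + 4y₁ + 2y₂ + 4y₃ + 2y₄ + 4y₅ + y₆] = 0.666667·(187.05) = 124.7000.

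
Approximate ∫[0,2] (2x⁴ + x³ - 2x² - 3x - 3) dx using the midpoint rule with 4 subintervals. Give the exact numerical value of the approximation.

-1.234375

h = (2 − 0)/4 = 0.5.
Midpoints m₁,…,m₄ = 0.25, 0.75, 1.25, 1.75.
f(m₁)=-3.8515625, f(m₂)=-5.3203125, f(m₃)=-3.0390625, f(m₄)=9.7421875.
h·[f(m₁) + f(m₂) + f(m₃) + f(m₄)] = 0.5·(-2.46875) = -1.234375.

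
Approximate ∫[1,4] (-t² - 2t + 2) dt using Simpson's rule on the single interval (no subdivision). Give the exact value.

S = (b−a)/6 · [f(1) + 4f(2.5) + f(4)] = 0.5·[(-1) + 4·(-9.25) + (-22)] = -30.

-30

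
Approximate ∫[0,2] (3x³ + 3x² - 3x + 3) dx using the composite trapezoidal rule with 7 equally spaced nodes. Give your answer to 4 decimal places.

20.4444

h = (2 − 0)/6 = 0.333333.
Nodes x₀,…,x₆ = 0, 0.333333, 0.666667, 1, 1.333333, 1.666667, 2.
f(x) = 3x³ + 3x² - 3x + 3: f₀=3, f₁=2.444444, f₂=3.222222, f₃=6, f₄=11.444444, f₅=20.222222, f₆=33.
(h/2)·[f₀ + 2f₁ + 2f₂ + 2f₃ + 2f₄ + 2f₅ + f₆] = 0.166667·(122.666667) = 20.4444.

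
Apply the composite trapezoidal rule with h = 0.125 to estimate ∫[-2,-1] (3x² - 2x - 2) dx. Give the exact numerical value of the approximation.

8.0078125

h = (-1 − (-2))/8 = 0.125.
Nodes x₀,…,x₈ = -2, -1.875, -1.75, -1.625, -1.5, -1.375, -1.25, -1.125, -1.
f(x) = 3x² - 2x - 2: f₀=14, f₁=12.296875, f₂=10.6875, f₃=9.171875, f₄=7.75, f₅=6.421875, f₆=5.1875, f₇=4.046875, f₈=3.
(h/2)·[f₀ + 2f₁ + 2f₂ + 2f₃ + 2f₄ + 2f₅ + 2f₆ + 2f₇ + f₈] = 0.0625·(128.125) = 8.0078125.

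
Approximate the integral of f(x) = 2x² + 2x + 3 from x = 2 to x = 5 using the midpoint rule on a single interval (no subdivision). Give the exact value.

103.5

M = (b−a)·f(3.5) = 3·(34.5) = 103.5.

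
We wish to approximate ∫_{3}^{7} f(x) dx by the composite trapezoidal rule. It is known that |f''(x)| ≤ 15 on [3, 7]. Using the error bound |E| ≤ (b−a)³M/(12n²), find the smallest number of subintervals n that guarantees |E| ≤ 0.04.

Need 960/(12n²) ≤ 0.04.
n² ≥ 960/(12·0.04) = 2000 ⇒ n ≥ 44.7214, so the smallest n is 45.

45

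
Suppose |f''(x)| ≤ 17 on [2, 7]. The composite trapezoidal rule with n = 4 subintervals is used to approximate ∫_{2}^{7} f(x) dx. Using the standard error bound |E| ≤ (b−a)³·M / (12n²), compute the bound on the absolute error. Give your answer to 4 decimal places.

11.0677

|E| ≤ (5)³·17 / (12·4²) = 2125/192 = 11.0677.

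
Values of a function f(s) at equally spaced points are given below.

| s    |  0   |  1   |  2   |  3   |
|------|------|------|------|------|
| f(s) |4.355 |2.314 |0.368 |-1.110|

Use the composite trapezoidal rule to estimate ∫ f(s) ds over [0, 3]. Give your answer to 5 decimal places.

h = 1, n = 3.
(h/2)·[y₀ + 2y₁ + 2y₂ + y₃] = 0.5·(8.609) = 4.30450.

4.30450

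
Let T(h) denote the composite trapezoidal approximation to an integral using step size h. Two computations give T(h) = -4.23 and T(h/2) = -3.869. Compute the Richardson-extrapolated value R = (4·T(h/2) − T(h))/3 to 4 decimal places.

-3.7487

R = (4·T(h/2) − T(h)) / 3 = (4·(-3.869) − (-4.23))/3 = (-11.246)/3 = -3.7487.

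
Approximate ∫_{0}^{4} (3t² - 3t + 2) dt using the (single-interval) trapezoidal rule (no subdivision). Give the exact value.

80

T = (b−a)/2 · [f(0) + f(4)] = 2·[2 + 38] = 80.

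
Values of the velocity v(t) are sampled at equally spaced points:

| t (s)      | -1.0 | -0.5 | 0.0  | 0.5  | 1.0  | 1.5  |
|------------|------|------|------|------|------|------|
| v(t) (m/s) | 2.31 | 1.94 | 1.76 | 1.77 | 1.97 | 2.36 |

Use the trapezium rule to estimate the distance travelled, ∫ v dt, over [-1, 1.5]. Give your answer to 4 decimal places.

h = 0.5, n = 5.
(h/2)·[y₀ + 2y₁ + 2y₂ + 2y₃ + 2y₄ + y₅] = 0.25·(19.55) = 4.8875.

4.8875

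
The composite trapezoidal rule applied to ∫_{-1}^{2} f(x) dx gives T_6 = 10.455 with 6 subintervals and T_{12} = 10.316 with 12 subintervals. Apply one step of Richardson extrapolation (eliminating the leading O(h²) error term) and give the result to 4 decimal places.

R = (4·T_{12} − T_6) / 3 = (4·10.316 − 10.455)/3 = (30.809)/3 = 10.2697.

10.2697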